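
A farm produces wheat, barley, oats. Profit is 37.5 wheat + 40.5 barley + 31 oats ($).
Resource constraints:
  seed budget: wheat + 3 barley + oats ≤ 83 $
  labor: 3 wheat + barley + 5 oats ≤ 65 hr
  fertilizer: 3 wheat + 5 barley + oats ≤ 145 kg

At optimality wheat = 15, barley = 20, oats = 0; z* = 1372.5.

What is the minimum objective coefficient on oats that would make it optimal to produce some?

At the optimum: seed budget uses 75 of 83 (slack = 8); labor uses 65 of 65 (binding); fertilizer uses 145 of 145 (binding).
Slack constraints have shadow price 0 (complementary slackness).
Dual feasibility on the basic columns requires 3·y_labor + 3·y_fertilizer = 37.5, 1·y_labor + 5·y_fertilizer = 40.5.
→ y_labor = 5.5 and y_fertilizer = 7.
oats enters the basis when its profit ≥ yᵀa₃ = 5.5·5 + 7·1 = 34.5.

34.5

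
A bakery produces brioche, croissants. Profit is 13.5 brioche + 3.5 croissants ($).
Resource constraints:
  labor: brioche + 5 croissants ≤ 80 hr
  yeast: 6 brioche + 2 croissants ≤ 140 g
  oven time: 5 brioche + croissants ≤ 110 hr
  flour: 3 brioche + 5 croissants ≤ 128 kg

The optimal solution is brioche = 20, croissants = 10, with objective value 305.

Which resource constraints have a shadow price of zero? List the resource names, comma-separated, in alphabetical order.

labor: 70/80 (slack 10)
yeast: 140/140 (binding)
oven time: 110/110 (binding)
flour: 110/128 (slack 18)
By complementary slackness, a constraint with positive slack has shadow price 0 → flour, labor.

flour, labor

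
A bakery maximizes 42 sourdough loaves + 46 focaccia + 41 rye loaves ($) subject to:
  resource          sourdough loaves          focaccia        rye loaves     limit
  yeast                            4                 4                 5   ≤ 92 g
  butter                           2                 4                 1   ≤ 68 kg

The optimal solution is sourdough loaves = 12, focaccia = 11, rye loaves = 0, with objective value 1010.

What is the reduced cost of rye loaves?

-8.5

Both yeast and butter are binding at x*.
From A_Bᵀ y = c: 4·y_yeast + 2·y_butter = 42; 4·y_yeast + 4·y_butter = 46.
→ y_yeast = 9.5 and y_butter = 2.
Reduced cost of rye loaves: c₃ − yᵀa₃ = 41 − (9.5·5 + 2·1) = 41 − 49.5 = -8.5.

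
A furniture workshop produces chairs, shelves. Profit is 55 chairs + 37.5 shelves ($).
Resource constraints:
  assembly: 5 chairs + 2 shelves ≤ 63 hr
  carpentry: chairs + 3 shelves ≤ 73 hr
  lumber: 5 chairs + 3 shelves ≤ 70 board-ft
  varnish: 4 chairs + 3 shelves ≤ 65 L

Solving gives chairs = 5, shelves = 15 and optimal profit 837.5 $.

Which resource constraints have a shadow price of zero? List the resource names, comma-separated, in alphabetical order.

assembly: 55/63 (slack 8)
carpentry: 50/73 (slack 23)
lumber: 70/70 (binding)
varnish: 65/65 (binding)
By complementary slackness, a constraint with positive slack has shadow price 0 → assembly, carpentry.

assembly, carpentry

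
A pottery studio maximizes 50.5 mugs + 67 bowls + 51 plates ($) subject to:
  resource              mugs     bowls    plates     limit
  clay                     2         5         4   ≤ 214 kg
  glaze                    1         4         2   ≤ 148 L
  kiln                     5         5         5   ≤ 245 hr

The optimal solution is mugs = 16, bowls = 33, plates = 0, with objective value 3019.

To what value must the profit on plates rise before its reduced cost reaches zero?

56

Binding: glaze and kiln. Non-binding: clay (17 unused).
Since clay is not tight, its dual is 0.
Dual feasibility on the basic columns requires 1·y_glaze + 5·y_kiln = 50.5, 4·y_glaze + 5·y_kiln = 67.
Solving: y_glaze = 5.5, y_kiln = 9.
plates enters the basis when its profit ≥ yᵀa₃ = 5.5·2 + 9·5 = 56.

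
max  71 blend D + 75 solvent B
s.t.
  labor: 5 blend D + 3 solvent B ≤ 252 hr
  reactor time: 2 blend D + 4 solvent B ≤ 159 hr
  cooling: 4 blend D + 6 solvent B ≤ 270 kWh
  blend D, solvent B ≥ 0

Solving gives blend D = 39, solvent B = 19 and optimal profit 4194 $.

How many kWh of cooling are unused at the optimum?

cooling used = 4·39 + 6·19 = 270; slack = 270 − 270 = 0.

0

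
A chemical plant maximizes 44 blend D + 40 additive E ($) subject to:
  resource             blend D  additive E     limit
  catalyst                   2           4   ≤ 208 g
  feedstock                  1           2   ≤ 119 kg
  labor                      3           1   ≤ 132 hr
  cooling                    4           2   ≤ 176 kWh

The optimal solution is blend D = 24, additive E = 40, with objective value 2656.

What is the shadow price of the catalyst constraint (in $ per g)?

At the optimum: catalyst uses 208 of 208 (binding); feedstock uses 104 of 119 (slack = 15); labor uses 112 of 132 (slack = 20); cooling uses 176 of 176 (binding).
Since feedstock, labor are not tight, their duals are 0.
From A_Bᵀ y = c: 2·y_catalyst + 4·y_cooling = 44; 4·y_catalyst + 2·y_cooling = 40.
Solving: y_catalyst = 6, y_cooling = 8.
Shadow price of catalyst = 6.

6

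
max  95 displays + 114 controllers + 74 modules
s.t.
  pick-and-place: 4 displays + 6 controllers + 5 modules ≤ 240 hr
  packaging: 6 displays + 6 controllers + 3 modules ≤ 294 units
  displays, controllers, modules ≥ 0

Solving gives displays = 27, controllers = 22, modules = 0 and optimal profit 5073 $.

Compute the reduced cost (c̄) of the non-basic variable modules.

-2

At the optimum: pick-and-place uses 240 of 240 (binding); packaging uses 294 of 294 (binding).
From A_Bᵀ y = c: 4·y_pick-and-place + 6·y_packaging = 95; 6·y_pick-and-place + 6·y_packaging = 114.
→ y_pick-and-place = 9.5 and y_packaging = 9.5.
Reduced cost of modules: c₃ − yᵀa₃ = 74 − (9.5·5 + 9.5·3) = 74 − 76 = -2.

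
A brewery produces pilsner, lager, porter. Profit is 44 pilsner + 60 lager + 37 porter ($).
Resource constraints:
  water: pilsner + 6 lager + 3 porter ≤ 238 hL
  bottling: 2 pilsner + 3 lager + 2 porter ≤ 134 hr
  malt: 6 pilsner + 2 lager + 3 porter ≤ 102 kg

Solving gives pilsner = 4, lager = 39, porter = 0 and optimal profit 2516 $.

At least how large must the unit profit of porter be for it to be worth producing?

42

Binding: water and malt. Non-binding: bottling (9 unused).
Slack constraints have shadow price 0 (complementary slackness).
From A_Bᵀ y = c: 1·y_water + 6·y_malt = 44; 6·y_water + 2·y_malt = 60.
This yields shadow prices y_water = 8, y_malt = 6.
porter enters the basis when its profit ≥ yᵀa₃ = 8·3 + 6·3 = 42.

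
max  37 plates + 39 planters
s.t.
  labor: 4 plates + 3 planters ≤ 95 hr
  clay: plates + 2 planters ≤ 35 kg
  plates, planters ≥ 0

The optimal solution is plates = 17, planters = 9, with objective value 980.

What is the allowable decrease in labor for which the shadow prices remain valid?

Binding constraints: labor, clay. The basis is B = [[4,3],[1,2]] with det 5.
Per unit decrease in labor, x* moves by d = (-0.4, 0.2).
The basis stays optimal until plates reaches 0; allowable decrease = 42.5 hr.

42.5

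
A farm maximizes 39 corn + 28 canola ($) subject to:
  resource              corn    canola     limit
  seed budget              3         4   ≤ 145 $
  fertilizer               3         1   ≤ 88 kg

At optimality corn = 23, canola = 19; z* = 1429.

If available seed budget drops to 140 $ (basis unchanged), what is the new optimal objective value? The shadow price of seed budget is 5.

Δb = -5, so new z* = 1429 + (5)·(-5) = 1429 − 25 = 1404.

1404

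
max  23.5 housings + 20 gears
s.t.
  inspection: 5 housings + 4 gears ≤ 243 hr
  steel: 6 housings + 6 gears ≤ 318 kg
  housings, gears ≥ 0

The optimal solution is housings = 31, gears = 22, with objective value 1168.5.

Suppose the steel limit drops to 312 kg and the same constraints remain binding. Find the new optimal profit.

Check each constraint at x*: inspection 243/243 (tight); steel 318/318 (tight).
The binding rows give the dual system: 5·y_inspection + 6·y_steel = 23.5 and 4·y_inspection + 6·y_steel = 20.
This yields shadow prices y_inspection = 3.5, y_steel = 1.
Δz = y_steel·Δb = 1 × (-6) = -6, so new z* = 1168.5 − 6 = 1162.5.

1162.5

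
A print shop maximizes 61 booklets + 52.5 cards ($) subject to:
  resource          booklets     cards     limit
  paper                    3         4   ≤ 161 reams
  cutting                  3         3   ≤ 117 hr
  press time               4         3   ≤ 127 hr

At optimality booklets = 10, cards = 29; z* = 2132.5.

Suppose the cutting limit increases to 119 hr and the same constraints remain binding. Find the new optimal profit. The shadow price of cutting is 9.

Δb = 2, so new z* = 2132.5 + (9)·(2) = 2132.5 + 18 = 2150.5.

2150.5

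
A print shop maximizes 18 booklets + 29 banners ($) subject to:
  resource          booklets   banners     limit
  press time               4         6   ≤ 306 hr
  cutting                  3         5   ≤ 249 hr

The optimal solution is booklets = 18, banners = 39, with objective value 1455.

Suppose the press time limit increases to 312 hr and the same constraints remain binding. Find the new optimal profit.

Both press time and cutting are binding at x*.
Dual feasibility on the basic columns requires 4·y_press time + 3·y_cutting = 18, 6·y_press time + 5·y_cutting = 29.
→ y_press time = 1.5 and y_cutting = 4.
Δz = y_press time·Δb = 1.5 × (6) = 9, so new z* = 1455 + 9 = 1464.

1464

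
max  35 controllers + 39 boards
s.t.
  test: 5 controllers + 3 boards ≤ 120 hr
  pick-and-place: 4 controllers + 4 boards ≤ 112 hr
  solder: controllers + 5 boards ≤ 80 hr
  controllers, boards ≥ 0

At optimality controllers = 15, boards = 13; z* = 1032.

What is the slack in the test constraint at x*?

test used = 5·15 + 3·13 = 114; slack = 120 − 114 = 6.

6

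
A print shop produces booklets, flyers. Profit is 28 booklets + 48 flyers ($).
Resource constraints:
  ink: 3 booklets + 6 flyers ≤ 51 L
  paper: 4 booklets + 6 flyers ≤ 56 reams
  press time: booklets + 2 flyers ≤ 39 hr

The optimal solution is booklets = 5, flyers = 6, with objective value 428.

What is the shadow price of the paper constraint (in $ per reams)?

4

At the optimum: ink uses 51 of 51 (binding); paper uses 56 of 56 (binding); press time uses 17 of 39 (slack = 22).
By complementary slackness, y = 0 for the non-binding constraint.
Dual feasibility on the basic columns requires 3·y_ink + 4·y_paper = 28, 6·y_ink + 6·y_paper = 48.
This yields shadow prices y_ink = 4, y_paper = 4.
Shadow price of paper = 4.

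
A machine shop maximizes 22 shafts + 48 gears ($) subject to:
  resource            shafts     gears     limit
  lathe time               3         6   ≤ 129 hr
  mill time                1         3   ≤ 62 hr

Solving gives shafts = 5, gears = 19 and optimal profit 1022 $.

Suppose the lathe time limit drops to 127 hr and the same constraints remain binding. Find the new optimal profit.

At the optimum: lathe time uses 129 of 129 (binding); mill time uses 62 of 62 (binding).
From A_Bᵀ y = c: 3·y_lathe time + 1·y_mill time = 22; 6·y_lathe time + 3·y_mill time = 48.
Solving: y_lathe time = 6, y_mill time = 4.
Δz = y_lathe time·Δb = 6 × (-2) = -12, so new z* = 1022 − 12 = 1010.

1010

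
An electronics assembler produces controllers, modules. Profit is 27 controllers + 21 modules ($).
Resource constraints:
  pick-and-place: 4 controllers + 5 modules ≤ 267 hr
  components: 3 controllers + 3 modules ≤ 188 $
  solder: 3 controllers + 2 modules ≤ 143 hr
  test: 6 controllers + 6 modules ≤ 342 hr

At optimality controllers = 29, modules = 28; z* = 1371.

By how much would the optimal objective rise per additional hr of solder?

6

Check each constraint at x*: pick-and-place 256/267 (slack 11); components 171/188 (slack 17); solder 143/143 (tight); test 342/342 (tight).
Since pick-and-place, components are not tight, their duals are 0.
The binding rows give the dual system: 3·y_solder + 6·y_test = 27 and 2·y_solder + 6·y_test = 21.
→ y_solder = 6 and y_test = 1.5.
Shadow price of solder = 6.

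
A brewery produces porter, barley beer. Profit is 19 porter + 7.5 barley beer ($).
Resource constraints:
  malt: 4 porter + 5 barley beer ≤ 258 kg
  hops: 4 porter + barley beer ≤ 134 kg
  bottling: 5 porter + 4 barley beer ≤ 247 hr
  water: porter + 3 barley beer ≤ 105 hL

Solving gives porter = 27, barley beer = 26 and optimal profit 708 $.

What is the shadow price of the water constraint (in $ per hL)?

1

At the optimum: malt uses 238 of 258 (slack = 20); hops uses 134 of 134 (binding); bottling uses 239 of 247 (slack = 8); water uses 105 of 105 (binding).
Since malt, bottling are not tight, their duals are 0.
From A_Bᵀ y = c: 4·y_hops + 1·y_water = 19; 1·y_hops + 3·y_water = 7.5.
Solving: y_hops = 4.5, y_water = 1.
Shadow price of water = 1.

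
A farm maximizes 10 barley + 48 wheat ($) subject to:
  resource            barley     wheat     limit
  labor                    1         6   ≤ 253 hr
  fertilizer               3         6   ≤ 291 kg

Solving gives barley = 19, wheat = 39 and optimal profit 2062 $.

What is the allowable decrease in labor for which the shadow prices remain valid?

156

Binding constraints: labor, fertilizer. The basis is B = [[1,6],[3,6]] with det -12.
Per unit decrease in labor, x* moves by d = (0.5, -0.25).
The basis stays optimal until wheat reaches 0; allowable decrease = 156 hr.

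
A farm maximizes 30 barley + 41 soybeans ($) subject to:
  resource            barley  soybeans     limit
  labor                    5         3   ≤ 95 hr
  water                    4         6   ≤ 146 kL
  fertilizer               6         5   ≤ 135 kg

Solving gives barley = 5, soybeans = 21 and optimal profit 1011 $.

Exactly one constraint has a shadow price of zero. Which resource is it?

labor: 88/95 (slack 7)
water: 146/146 (binding)
fertilizer: 135/135 (binding)
By complementary slackness, a constraint with positive slack has shadow price 0 → labor.

labor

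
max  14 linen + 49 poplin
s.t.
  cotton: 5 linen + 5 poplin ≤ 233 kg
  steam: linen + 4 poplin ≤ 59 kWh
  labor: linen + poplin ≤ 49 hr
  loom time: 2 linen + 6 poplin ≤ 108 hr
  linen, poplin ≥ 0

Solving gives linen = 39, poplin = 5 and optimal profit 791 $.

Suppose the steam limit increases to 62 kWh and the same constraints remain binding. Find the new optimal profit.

Binding: steam and loom time. Non-binding: cotton (13 unused), labor (5 unused).
Since cotton, labor are not tight, their duals are 0.
From A_Bᵀ y = c: 1·y_steam + 2·y_loom time = 14; 4·y_steam + 6·y_loom time = 49.
Solving: y_steam = 7, y_loom time = 3.5.
Δz = y_steam·Δb = 7 × (3) = 21, so new z* = 791 + 21 = 812.

812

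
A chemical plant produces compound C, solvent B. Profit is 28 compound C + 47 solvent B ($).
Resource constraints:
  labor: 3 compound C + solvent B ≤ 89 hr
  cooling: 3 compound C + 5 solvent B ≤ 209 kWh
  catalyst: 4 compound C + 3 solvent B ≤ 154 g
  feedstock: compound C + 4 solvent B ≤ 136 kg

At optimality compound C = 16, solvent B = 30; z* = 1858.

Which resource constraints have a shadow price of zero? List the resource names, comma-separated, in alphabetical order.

labor: 78/89 (slack 11)
cooling: 198/209 (slack 11)
catalyst: 154/154 (binding)
feedstock: 136/136 (binding)
By complementary slackness, a constraint with positive slack has shadow price 0 → cooling, labor.

cooling, labor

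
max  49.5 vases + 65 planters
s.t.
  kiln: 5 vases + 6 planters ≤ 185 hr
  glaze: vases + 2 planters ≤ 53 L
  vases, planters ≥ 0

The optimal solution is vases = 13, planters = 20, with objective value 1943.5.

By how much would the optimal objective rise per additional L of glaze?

At the optimum: kiln uses 185 of 185 (binding); glaze uses 53 of 53 (binding).
From A_Bᵀ y = c: 5·y_kiln + 1·y_glaze = 49.5; 6·y_kiln + 2·y_glaze = 65.
→ y_kiln = 8.5 and y_glaze = 7.
Shadow price of glaze = 7.

7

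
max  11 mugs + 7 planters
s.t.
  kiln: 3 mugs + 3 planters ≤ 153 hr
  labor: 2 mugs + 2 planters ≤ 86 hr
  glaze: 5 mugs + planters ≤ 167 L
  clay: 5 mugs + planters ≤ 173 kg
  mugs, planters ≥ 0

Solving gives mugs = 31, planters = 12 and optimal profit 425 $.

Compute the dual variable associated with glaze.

Check each constraint at x*: kiln 129/153 (slack 24); labor 86/86 (tight); glaze 167/167 (tight); clay 167/173 (slack 6).
Slack constraints have shadow price 0 (complementary slackness).
The binding rows give the dual system: 2·y_labor + 5·y_glaze = 11 and 2·y_labor + 1·y_glaze = 7.
This yields shadow prices y_labor = 3, y_glaze = 1.
Shadow price of glaze = 1.

1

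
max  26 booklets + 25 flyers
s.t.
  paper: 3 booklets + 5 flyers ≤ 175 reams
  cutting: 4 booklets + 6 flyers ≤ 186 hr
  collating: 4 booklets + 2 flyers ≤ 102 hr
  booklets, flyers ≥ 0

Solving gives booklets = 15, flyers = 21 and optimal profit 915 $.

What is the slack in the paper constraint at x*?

25

paper used = 3·15 + 5·21 = 150; slack = 175 − 150 = 25.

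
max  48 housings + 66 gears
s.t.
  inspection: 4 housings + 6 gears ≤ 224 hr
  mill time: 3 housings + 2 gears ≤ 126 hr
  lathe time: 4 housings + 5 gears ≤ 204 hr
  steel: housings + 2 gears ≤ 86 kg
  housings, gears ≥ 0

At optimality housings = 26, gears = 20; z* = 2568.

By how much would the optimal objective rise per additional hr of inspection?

Binding: inspection and lathe time. Non-binding: mill time (8 unused), steel (20 unused).
By complementary slackness, y = 0 for the non-binding constraints.
Dual feasibility on the basic columns requires 4·y_inspection + 4·y_lathe time = 48, 6·y_inspection + 5·y_lathe time = 66.
→ y_inspection = 6 and y_lathe time = 6.
Shadow price of inspection = 6.

6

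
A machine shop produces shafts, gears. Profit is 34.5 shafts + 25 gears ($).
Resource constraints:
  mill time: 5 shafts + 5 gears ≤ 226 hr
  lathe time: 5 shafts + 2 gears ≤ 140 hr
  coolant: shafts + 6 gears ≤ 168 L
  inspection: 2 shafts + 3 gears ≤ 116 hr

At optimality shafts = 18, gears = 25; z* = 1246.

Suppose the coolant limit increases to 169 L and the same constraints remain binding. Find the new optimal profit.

1248

At the optimum: mill time uses 215 of 226 (slack = 11); lathe time uses 140 of 140 (binding); coolant uses 168 of 168 (binding); inspection uses 111 of 116 (slack = 5).
Since mill time, inspection are not tight, their duals are 0.
Dual feasibility on the basic columns requires 5·y_lathe time + 1·y_coolant = 34.5, 2·y_lathe time + 6·y_coolant = 25.
This yields shadow prices y_lathe time = 6.5, y_coolant = 2.
Δz = y_coolant·Δb = 2 × (1) = 2, so new z* = 1246 + 2 = 1248.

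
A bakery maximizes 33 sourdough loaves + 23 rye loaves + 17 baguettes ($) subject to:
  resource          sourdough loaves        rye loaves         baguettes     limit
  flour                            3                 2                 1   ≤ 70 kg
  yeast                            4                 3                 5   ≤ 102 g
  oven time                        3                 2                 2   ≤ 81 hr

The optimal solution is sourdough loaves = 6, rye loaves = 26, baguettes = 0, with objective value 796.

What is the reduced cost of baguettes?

-5

Check each constraint at x*: flour 70/70 (tight); yeast 102/102 (tight); oven time 70/81 (slack 11).
By complementary slackness, y = 0 for the non-binding constraint.
The binding rows give the dual system: 3·y_flour + 4·y_yeast = 33 and 2·y_flour + 3·y_yeast = 23.
This yields shadow prices y_flour = 7, y_yeast = 3.
Reduced cost of baguettes: c₃ − yᵀa₃ = 17 − (7·1 + 3·5) = 17 − 22 = -5.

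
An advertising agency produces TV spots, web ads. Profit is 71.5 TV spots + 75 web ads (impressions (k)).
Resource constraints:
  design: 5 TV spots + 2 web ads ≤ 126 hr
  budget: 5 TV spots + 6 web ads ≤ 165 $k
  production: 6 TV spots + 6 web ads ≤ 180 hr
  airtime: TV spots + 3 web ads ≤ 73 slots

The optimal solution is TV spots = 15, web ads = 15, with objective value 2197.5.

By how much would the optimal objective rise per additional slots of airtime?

Binding: budget and production. Non-binding: design (21 unused), airtime (13 unused).
By complementary slackness, y = 0 for the non-binding constraints.
The binding rows give the dual system: 5·y_budget + 6·y_production = 71.5 and 6·y_budget + 6·y_production = 75.
This yields shadow prices y_budget = 3.5, y_production = 9.
Shadow price of airtime = 0.

0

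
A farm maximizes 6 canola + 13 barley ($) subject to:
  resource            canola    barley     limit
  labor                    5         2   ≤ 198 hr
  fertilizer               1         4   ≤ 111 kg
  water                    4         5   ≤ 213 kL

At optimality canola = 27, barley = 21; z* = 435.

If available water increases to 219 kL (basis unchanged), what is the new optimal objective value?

At the optimum: labor uses 177 of 198 (slack = 21); fertilizer uses 111 of 111 (binding); water uses 213 of 213 (binding).
Since labor is not tight, its dual is 0.
Dual feasibility on the basic columns requires 1·y_fertilizer + 4·y_water = 6, 4·y_fertilizer + 5·y_water = 13.
This yields shadow prices y_fertilizer = 2, y_water = 1.
Δz = y_water·Δb = 1 × (6) = 6, so new z* = 435 + 6 = 441.

441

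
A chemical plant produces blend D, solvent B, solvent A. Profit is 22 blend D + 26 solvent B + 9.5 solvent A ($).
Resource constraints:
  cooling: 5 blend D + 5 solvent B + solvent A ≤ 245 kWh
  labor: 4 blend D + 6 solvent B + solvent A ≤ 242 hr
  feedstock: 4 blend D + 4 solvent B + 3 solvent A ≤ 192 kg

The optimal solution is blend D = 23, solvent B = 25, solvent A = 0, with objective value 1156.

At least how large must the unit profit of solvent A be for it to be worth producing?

12.5

At the optimum: cooling uses 240 of 245 (slack = 5); labor uses 242 of 242 (binding); feedstock uses 192 of 192 (binding).
Since cooling is not tight, its dual is 0.
Dual feasibility on the basic columns requires 4·y_labor + 4·y_feedstock = 22, 6·y_labor + 4·y_feedstock = 26.
Solving: y_labor = 2, y_feedstock = 3.5.
solvent A enters the basis when its profit ≥ yᵀa₃ = 2·1 + 3.5·3 = 12.5.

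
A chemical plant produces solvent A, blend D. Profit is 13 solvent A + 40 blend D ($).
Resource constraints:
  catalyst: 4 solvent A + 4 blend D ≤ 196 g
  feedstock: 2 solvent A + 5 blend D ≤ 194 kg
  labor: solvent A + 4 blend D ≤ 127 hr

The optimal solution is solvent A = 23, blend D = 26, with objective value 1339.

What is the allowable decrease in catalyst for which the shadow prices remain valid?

Binding constraints: catalyst, labor. The basis is B = [[4,4],[1,4]] with det 12.
Per unit decrease in catalyst, x* moves by d = (-0.3333, 0.0833).
The basis stays optimal until solvent A reaches 0; allowable decrease = 69 g.

69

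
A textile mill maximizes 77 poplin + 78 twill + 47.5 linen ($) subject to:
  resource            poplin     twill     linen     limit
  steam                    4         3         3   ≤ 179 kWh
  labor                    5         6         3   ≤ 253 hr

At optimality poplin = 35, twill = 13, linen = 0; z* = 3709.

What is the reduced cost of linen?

Both steam and labor are binding at x*.
From A_Bᵀ y = c: 4·y_steam + 5·y_labor = 77; 3·y_steam + 6·y_labor = 78.
Solving: y_steam = 8, y_labor = 9.
Reduced cost of linen: c₃ − yᵀa₃ = 47.5 − (8·3 + 9·3) = 47.5 − 51 = -3.5.

-3.5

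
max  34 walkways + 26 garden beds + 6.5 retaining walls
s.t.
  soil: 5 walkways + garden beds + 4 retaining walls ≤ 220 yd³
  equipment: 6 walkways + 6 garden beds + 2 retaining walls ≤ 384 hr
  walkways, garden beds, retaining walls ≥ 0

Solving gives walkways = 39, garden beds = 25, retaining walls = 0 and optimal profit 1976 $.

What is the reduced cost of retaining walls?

At the optimum: soil uses 220 of 220 (binding); equipment uses 384 of 384 (binding).
Dual feasibility on the basic columns requires 5·y_soil + 6·y_equipment = 34, 1·y_soil + 6·y_equipment = 26.
This yields shadow prices y_soil = 2, y_equipment = 4.
Reduced cost of retaining walls: c₃ − yᵀa₃ = 6.5 − (2·4 + 4·2) = 6.5 − 16 = -9.5.

-9.5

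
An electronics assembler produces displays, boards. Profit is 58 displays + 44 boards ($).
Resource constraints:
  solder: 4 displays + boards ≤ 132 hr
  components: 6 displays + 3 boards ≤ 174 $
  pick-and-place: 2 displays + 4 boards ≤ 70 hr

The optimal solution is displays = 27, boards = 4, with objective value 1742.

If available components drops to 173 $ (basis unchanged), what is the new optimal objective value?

Binding: components and pick-and-place. Non-binding: solder (20 unused).
Since solder is not tight, its dual is 0.
From A_Bᵀ y = c: 6·y_components + 2·y_pick-and-place = 58; 3·y_components + 4·y_pick-and-place = 44.
This yields shadow prices y_components = 8, y_pick-and-place = 5.
Δz = y_components·Δb = 8 × (-1) = -8, so new z* = 1742 − 8 = 1734.

1734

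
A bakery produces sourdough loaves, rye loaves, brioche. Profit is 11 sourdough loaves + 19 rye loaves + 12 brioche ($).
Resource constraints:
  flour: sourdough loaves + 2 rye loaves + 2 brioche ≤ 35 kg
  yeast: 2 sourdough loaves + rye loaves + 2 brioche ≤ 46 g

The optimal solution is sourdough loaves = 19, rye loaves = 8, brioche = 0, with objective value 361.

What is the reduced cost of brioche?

Both flour and yeast are binding at x*.
Dual feasibility on the basic columns requires 1·y_flour + 2·y_yeast = 11, 2·y_flour + 1·y_yeast = 19.
This yields shadow prices y_flour = 9, y_yeast = 1.
Reduced cost of brioche: c₃ − yᵀa₃ = 12 − (9·2 + 1·2) = 12 − 20 = -8.

-8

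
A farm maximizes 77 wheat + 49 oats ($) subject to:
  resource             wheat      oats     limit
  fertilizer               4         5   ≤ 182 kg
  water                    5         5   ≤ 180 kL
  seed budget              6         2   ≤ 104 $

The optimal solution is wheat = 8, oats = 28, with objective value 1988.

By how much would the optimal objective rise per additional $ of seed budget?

Binding: water and seed budget. Non-binding: fertilizer (10 unused).
By complementary slackness, y = 0 for the non-binding constraint.
The binding rows give the dual system: 5·y_water + 6·y_seed budget = 77 and 5·y_water + 2·y_seed budget = 49.
This yields shadow prices y_water = 7, y_seed budget = 7.
Shadow price of seed budget = 7.

7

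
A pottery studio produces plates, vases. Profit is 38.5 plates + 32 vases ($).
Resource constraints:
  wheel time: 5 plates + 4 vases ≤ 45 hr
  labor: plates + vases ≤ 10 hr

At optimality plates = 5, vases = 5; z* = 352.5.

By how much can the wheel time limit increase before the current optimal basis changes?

Binding constraints: wheel time, labor. The basis is B = [[5,4],[1,1]] with det 1.
Per unit increase in wheel time, x* moves by d = (1, -1).
The basis stays optimal until vases reaches 0; allowable increase = 5 hr.

5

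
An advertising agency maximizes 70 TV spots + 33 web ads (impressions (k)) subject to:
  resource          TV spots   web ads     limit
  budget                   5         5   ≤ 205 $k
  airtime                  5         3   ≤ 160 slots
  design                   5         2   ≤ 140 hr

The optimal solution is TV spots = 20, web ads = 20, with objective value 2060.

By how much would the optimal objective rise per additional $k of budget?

Check each constraint at x*: budget 200/205 (slack 5); airtime 160/160 (tight); design 140/140 (tight).
Since budget is not tight, its dual is 0.
Dual feasibility on the basic columns requires 5·y_airtime + 5·y_design = 70, 3·y_airtime + 2·y_design = 33.
→ y_airtime = 5 and y_design = 9.
Shadow price of budget = 0.

0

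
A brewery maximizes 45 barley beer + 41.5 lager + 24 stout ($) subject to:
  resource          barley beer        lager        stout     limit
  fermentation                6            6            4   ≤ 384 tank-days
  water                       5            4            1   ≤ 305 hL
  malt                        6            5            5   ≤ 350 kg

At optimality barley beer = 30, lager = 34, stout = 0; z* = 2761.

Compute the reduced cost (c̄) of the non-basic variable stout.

Binding: fermentation and malt. Non-binding: water (19 unused).
Since water is not tight, its dual is 0.
From A_Bᵀ y = c: 6·y_fermentation + 6·y_malt = 45; 6·y_fermentation + 5·y_malt = 41.5.
→ y_fermentation = 4 and y_malt = 3.5.
Reduced cost of stout: c₃ − yᵀa₃ = 24 − (4·4 + 3.5·5) = 24 − 33.5 = -9.5.

-9.5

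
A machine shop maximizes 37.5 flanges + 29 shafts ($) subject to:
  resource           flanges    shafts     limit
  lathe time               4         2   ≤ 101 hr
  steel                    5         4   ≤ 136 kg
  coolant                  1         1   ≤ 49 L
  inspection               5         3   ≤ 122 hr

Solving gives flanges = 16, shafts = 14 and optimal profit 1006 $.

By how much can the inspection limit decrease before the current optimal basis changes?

20

Binding constraints: steel, inspection. The basis is B = [[5,4],[5,3]] with det -5.
Per unit decrease in inspection, x* moves by d = (-0.8, 1).
The basis stays optimal until flanges reaches 0; allowable decrease = 20 hr.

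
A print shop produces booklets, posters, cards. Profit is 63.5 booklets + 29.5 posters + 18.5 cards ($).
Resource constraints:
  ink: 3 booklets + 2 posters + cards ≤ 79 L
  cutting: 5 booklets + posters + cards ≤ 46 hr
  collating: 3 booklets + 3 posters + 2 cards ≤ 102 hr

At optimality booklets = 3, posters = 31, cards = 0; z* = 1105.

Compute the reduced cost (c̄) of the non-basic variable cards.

-4

At the optimum: ink uses 71 of 79 (slack = 8); cutting uses 46 of 46 (binding); collating uses 102 of 102 (binding).
Slack constraints have shadow price 0 (complementary slackness).
Dual feasibility on the basic columns requires 5·y_cutting + 3·y_collating = 63.5, 1·y_cutting + 3·y_collating = 29.5.
This yields shadow prices y_cutting = 8.5, y_collating = 7.
Reduced cost of cards: c₃ − yᵀa₃ = 18.5 − (8.5·1 + 7·2) = 18.5 − 22.5 = -4.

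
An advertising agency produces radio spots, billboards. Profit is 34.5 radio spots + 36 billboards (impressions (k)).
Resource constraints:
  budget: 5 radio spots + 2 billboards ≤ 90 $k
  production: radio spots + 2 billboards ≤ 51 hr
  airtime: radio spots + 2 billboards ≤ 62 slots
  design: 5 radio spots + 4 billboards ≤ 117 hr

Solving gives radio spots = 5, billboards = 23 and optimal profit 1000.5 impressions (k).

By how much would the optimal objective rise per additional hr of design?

Check each constraint at x*: budget 71/90 (slack 19); production 51/51 (tight); airtime 51/62 (slack 11); design 117/117 (tight).
By complementary slackness, y = 0 for the non-binding constraints.
From A_Bᵀ y = c: 1·y_production + 5·y_design = 34.5; 2·y_production + 4·y_design = 36.
Solving: y_production = 7, y_design = 5.5.
Shadow price of design = 5.5.

5.5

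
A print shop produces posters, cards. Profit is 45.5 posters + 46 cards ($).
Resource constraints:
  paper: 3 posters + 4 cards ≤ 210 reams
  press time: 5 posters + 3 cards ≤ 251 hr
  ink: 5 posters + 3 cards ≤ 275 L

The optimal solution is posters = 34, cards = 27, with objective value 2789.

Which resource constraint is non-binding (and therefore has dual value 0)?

ink

paper: 210/210 (binding)
press time: 251/251 (binding)
ink: 251/275 (slack 24)
By complementary slackness, a constraint with positive slack has shadow price 0 → ink.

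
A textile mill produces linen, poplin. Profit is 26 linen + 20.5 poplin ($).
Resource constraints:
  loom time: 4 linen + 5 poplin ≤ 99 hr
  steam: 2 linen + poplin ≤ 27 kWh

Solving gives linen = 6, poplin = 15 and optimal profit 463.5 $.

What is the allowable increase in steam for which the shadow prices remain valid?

22.5

Binding constraints: loom time, steam. The basis is B = [[4,5],[2,1]] with det -6.
Per unit increase in steam, x* moves by d = (0.8333, -0.6667).
The basis stays optimal until poplin reaches 0; allowable increase = 22.5 kWh.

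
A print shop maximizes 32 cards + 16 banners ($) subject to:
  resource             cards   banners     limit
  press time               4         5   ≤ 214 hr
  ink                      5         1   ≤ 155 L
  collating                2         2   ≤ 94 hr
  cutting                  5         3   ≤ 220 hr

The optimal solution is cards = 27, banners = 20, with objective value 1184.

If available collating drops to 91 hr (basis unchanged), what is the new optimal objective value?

1166

Check each constraint at x*: press time 208/214 (slack 6); ink 155/155 (tight); collating 94/94 (tight); cutting 195/220 (slack 25).
By complementary slackness, y = 0 for the non-binding constraints.
The binding rows give the dual system: 5·y_ink + 2·y_collating = 32 and 1·y_ink + 2·y_collating = 16.
This yields shadow prices y_ink = 4, y_collating = 6.
Δz = y_collating·Δb = 6 × (-3) = -18, so new z* = 1184 − 18 = 1166.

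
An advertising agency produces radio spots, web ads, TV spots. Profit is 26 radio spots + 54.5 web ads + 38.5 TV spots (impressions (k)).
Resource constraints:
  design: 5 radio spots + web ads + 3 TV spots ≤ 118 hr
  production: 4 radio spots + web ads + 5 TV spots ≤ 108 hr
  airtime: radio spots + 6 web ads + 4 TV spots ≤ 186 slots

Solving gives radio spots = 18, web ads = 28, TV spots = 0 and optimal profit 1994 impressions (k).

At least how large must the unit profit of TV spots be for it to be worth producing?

Check each constraint at x*: design 118/118 (tight); production 100/108 (slack 8); airtime 186/186 (tight).
By complementary slackness, y = 0 for the non-binding constraint.
From A_Bᵀ y = c: 5·y_design + 1·y_airtime = 26; 1·y_design + 6·y_airtime = 54.5.
This yields shadow prices y_design = 3.5, y_airtime = 8.5.
TV spots enters the basis when its profit ≥ yᵀa₃ = 3.5·3 + 8.5·4 = 44.5.

44.5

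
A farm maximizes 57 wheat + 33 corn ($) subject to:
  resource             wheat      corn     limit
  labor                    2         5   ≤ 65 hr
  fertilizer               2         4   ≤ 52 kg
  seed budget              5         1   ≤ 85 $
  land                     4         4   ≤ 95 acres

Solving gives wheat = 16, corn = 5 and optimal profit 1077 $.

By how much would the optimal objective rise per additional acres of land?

0

Check each constraint at x*: labor 57/65 (slack 8); fertilizer 52/52 (tight); seed budget 85/85 (tight); land 84/95 (slack 11).
By complementary slackness, y = 0 for the non-binding constraints.
Dual feasibility on the basic columns requires 2·y_fertilizer + 5·y_seed budget = 57, 4·y_fertilizer + 1·y_seed budget = 33.
This yields shadow prices y_fertilizer = 6, y_seed budget = 9.
Shadow price of land = 0.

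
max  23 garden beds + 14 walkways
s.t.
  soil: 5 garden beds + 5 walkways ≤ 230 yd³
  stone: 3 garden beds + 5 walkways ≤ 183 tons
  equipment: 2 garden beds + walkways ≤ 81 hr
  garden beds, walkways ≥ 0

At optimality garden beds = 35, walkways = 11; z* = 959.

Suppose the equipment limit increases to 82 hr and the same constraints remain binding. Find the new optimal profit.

968

Binding: soil and equipment. Non-binding: stone (23 unused).
Since stone is not tight, its dual is 0.
From A_Bᵀ y = c: 5·y_soil + 2·y_equipment = 23; 5·y_soil + 1·y_equipment = 14.
This yields shadow prices y_soil = 1, y_equipment = 9.
Δz = y_equipment·Δb = 9 × (1) = 9, so new z* = 959 + 9 = 968.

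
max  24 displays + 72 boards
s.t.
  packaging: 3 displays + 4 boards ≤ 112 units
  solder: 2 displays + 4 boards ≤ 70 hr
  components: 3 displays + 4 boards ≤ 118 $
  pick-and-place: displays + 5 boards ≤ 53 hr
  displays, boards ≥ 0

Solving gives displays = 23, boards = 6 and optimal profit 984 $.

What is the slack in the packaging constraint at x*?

19

packaging used = 3·23 + 4·6 = 93; slack = 112 − 93 = 19.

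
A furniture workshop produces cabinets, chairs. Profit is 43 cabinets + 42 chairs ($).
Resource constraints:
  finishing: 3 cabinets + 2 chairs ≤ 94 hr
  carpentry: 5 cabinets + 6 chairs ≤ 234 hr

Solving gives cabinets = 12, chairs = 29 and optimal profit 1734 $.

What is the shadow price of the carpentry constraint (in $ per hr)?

Check each constraint at x*: finishing 94/94 (tight); carpentry 234/234 (tight).
From A_Bᵀ y = c: 3·y_finishing + 5·y_carpentry = 43; 2·y_finishing + 6·y_carpentry = 42.
This yields shadow prices y_finishing = 6, y_carpentry = 5.
Shadow price of carpentry = 5.

5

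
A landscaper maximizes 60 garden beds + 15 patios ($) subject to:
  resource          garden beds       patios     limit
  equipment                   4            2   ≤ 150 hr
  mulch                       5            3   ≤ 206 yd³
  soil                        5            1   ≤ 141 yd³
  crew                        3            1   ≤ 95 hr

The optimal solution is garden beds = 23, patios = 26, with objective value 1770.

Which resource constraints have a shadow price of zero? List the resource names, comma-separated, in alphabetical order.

equipment: 144/150 (slack 6)
mulch: 193/206 (slack 13)
soil: 141/141 (binding)
crew: 95/95 (binding)
By complementary slackness, a constraint with positive slack has shadow price 0 → equipment, mulch.

equipment, mulch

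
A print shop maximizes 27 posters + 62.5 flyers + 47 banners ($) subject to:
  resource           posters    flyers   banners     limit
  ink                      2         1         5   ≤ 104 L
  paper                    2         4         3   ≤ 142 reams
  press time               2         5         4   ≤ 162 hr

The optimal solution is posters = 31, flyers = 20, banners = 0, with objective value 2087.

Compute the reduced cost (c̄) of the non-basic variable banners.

Check each constraint at x*: ink 82/104 (slack 22); paper 142/142 (tight); press time 162/162 (tight).
By complementary slackness, y = 0 for the non-binding constraint.
Dual feasibility on the basic columns requires 2·y_paper + 2·y_press time = 27, 4·y_paper + 5·y_press time = 62.5.
→ y_paper = 5 and y_press time = 8.5.
Reduced cost of banners: c₃ − yᵀa₃ = 47 − (5·3 + 8.5·4) = 47 − 49 = -2.

-2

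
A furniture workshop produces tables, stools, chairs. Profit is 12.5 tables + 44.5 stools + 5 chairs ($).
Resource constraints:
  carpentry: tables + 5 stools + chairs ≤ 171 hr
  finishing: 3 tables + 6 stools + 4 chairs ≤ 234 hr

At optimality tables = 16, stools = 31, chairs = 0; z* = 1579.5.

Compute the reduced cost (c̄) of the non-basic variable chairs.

At the optimum: carpentry uses 171 of 171 (binding); finishing uses 234 of 234 (binding).
The binding rows give the dual system: 1·y_carpentry + 3·y_finishing = 12.5 and 5·y_carpentry + 6·y_finishing = 44.5.
Solving: y_carpentry = 6.5, y_finishing = 2.
Reduced cost of chairs: c₃ − yᵀa₃ = 5 − (6.5·1 + 2·4) = 5 − 14.5 = -9.5.

-9.5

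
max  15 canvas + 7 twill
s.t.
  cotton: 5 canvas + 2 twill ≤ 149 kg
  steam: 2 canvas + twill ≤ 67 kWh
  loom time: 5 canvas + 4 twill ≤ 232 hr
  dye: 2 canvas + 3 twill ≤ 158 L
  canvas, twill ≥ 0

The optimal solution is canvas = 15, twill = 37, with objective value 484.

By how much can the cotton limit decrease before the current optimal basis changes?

3

Binding constraints: cotton, steam. The basis is B = [[5,2],[2,1]] with det 1.
Per unit decrease in cotton, x* moves by d = (-1, 2).
The basis stays optimal until loom time becomes binding; allowable decrease = 3 kg.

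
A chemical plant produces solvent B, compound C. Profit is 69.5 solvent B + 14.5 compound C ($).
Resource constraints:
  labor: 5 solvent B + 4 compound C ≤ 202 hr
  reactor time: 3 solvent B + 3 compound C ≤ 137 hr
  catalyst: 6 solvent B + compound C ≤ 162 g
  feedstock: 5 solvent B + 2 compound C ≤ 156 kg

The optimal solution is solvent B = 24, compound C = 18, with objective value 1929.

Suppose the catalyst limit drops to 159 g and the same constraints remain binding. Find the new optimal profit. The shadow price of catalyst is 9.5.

Δb = -3, so new z* = 1929 + (9.5)·(-3) = 1929 − 28.5 = 1900.5.

1900.5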